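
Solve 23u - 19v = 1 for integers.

Step 1: Check solvability.
gcd(23, 19) = 1
Since 1 divides 1, solutions exist.

Step 2: Apply extended Euclidean algorithm to find gcd.
We find integers such that 23*x0 + 19*y0 = 1

Step 3: Scale the particular solution.
Multiply by 1/1 = 1:
u = 5, v = 6

Step 4: Verify.
23*(5) - 19*(6) = 1 = 1 ✓

u = 5, v = 6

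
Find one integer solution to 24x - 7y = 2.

Step 1: Check solvability.
gcd(24, 7) = 1
Since 1 divides 2, solutions exist.

Step 2: Apply extended Euclidean algorithm to find gcd.
We find integers such that 24*x0 + 7*y0 = 1

Step 3: Scale the particular solution.
Multiply by 2/1 = 2:
x = -4, y = -14

Step 4: Verify.
24*(-4) - 7*(-14) = 2 = 2 ✓

x = -4, y = -14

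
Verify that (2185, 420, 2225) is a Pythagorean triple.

Compute a² + b²:
2185² + 420² = 4774225 + 176400 = 4950625
Compute c²:
2225² = 4950625
Since 4950625 = 4950625, it is a Pythagorean triple.

Yes, it is a Pythagorean triple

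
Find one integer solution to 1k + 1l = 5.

Step 1: Check solvability.
gcd(1, 1) = 1
Since 1 divides 5, solutions exist.

Step 2: Apply extended Euclidean algorithm to find gcd.
We find integers such that 1*x0 + 1*y0 = 1

Step 3: Scale the particular solution.
Multiply by 5/1 = 5:
k = 0, l = 5

Step 4: Verify.
1*(0) + 1*(5) = 5 = 5 ✓

k = 0, l = 5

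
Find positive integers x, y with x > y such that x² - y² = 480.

Factor: x² - y² = (x+y)(x-y) = 480.
We need two factors of 480 with the same parity.
Use x+y = 240 and x-y = 2 (product 240·2 = 480).
Adding: 2x = 242, so x = 121.
Subtracting: 2y = 238, so y = 119.
Check: 121² - 119² = 14641 - 14161 = 480 ✓

x = 121, y = 119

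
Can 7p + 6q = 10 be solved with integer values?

Step 1: Compute gcd(7, 6).
gcd(7, 6) = 1

Step 2: Check divisibility.
Does 1 divide 10? 10 = 1 x 10, so yes.

By the theorem on linear Diophantine equations, 7p + 6q = 10 has integer solutions if and only if gcd(7, 6) divides 10. Since 1 | 10, solutions exist.

Yes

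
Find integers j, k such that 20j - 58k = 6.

Step 1: Check solvability.
gcd(20, 58) = 2
Since 2 divides 6, solutions exist.

Step 2: Apply extended Euclidean algorithm to find gcd.
We find integers such that 20*x0 + 58*y0 = 2

Step 3: Scale the particular solution.
Multiply by 6/2 = 3:
j = 9, k = 3

Step 4: Verify.
20*(9) - 58*(3) = 6 = 6 ✓

j = 9, k = 3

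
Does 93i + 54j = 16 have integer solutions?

Step 1: Compute gcd(93, 54).
gcd(93, 54) = 3

Step 2: Check divisibility.
Does 3 divide 16? 16 = 3 x 5 + 1, so no.

By the theorem on linear Diophantine equations, 93i + 54j = 16 has integer solutions if and only if gcd(93, 54) divides 16. Since 3 does not divide 16, no solutions exist.

No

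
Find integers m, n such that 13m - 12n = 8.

Step 1: Check solvability.
gcd(13, 12) = 1
Since 1 divides 8, solutions exist.

Step 2: Apply extended Euclidean algorithm to find gcd.
We find integers such that 13*x0 + 12*y0 = 1

Step 3: Scale the particular solution.
Multiply by 8/1 = 8:
m = 8, n = 8

Step 4: Verify.
13*(8) - 12*(8) = 8 = 8 ✓

m = 8, n = 8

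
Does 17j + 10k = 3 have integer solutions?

Step 1: Compute gcd(17, 10).
gcd(17, 10) = 1

Step 2: Check divisibility.
Does 1 divide 3? 3 = 1 x 3, so yes.

By the theorem on linear Diophantine equations, 17j + 10k = 3 has integer solutions if and only if gcd(17, 10) divides 3. Since 1 | 3, solutions exist.

Yes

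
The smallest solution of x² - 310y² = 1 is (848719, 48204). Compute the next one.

Solutions to x² - Dy² = 1 are generated by powers of (x₀ + y₀√D).
The next solution satisfies x₁ + y₁√310 = (x₀ + y₀√310)², giving:
x₁ = x₀² + 310y₀² = 848719² + 310·48204² = 720323940961 + 720323940960 = 1440647881921
y₁ = 2x₀y₀ = 2·848719·48204 = 81823301352

Verify: 1440647881921² - 310·81823301352² = 2075466319683463558650241 - 2075466319683463558650240 = 1 ✓

x = 1440647881921, y = 81823301352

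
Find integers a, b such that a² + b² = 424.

We need to find integers a, b > 0 such that a² + b² = 424.
Trying a = 10: b² = 424 - 10² = 424 - 100 = 324
b = 18
Check: 10² + 18² = 100 + 324 = 424 ✓

424 = 10² + 18²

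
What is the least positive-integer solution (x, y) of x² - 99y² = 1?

We seek the smallest positive integers (x, y) with x² - 99y² = 1, i.e., x² = 99y² + 1.
Try successive y values:
y = 1: x² = 99·1² + 1 = 100, x = 10 ✓

Verify: 10² - 99·1² = 100 - 99 = 1 ✓

x = 10, y = 1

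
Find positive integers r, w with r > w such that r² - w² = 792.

Factor: r² - w² = (r+w)(r-w) = 792.
We need two factors of 792 with the same parity.
Use r+w = 396 and r-w = 2 (product 396·2 = 792).
Adding: 2r = 398, so r = 199.
Subtracting: 2w = 394, so w = 197.
Check: 199² - 197² = 39601 - 38809 = 792 ✓

r = 199, w = 197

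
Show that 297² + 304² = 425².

Compute a² + b²:
297² + 304² = 88209 + 92416 = 180625
Compute c²:
425² = 180625
Since 180625 = 180625, it is a Pythagorean triple.

Yes, it is a Pythagorean triple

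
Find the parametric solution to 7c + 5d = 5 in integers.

Step 1: Compute gcd(7, 5) = 1.
Since 1 divides 5, solutions exist.

Step 2: Find a particular solution using extended Euclidean algorithm.
We get c₀ = -10, d₀ = 15.
Check: 7*-10 + 5*15 = 5 = 5 ✓

Step 3: Write the general solution.
c = -10 + (5/1)t = -10 + 5t
d = 15 - (7/1)t = 15 - 7t
for any integer t.

c = -10 + 5t, d = 15 - 7t for integer t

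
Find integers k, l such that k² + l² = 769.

We need to find integers k, l > 0 such that k² + l² = 769.
Trying k = 12: l² = 769 - 12² = 769 - 144 = 625
l = 25
Check: 12² + 25² = 144 + 625 = 769 ✓

769 = 12² + 25²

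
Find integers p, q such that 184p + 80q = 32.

Step 1: Check solvability.
gcd(184, 80) = 8
Since 8 divides 32, solutions exist.

Step 2: Apply extended Euclidean algorithm to find gcd.
We find integers such that 184*x0 + 80*y0 = 8

Step 3: Scale the particular solution.
Multiply by 32/8 = 4:
p = -12, q = 28

Step 4: Verify.
184*(-12) + 80*(28) = 32 = 32 ✓

p = -12, q = 28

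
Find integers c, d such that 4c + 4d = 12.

Step 1: Check solvability.
gcd(4, 4) = 4
Since 4 divides 12, solutions exist.

Step 2: Apply extended Euclidean algorithm to find gcd.
We find integers such that 4*x0 + 4*y0 = 4

Step 3: Scale the particular solution.
Multiply by 12/4 = 3:
c = 0, d = 3

Step 4: Verify.
4*(0) + 4*(3) = 12 = 12 ✓

c = 0, d = 3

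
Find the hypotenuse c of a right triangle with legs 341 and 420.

c² = a² + b² = 341² + 420² = 116281 + 176400 = 292681
c = sqrt(292681) = 541

541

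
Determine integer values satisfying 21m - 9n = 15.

Step 1: Check solvability.
gcd(21, 9) = 3
Since 3 divides 15, solutions exist.

Step 2: Apply extended Euclidean algorithm to find gcd.
We find integers such that 21*x0 + 9*y0 = 3

Step 3: Scale the particular solution.
Multiply by 15/3 = 5:
m = 5, n = 10

Step 4: Verify.
21*(5) - 9*(10) = 15 = 15 ✓

m = 5, n = 10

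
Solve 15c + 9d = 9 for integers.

Step 1: Check solvability.
gcd(15, 9) = 3
Since 3 divides 9, solutions exist.

Step 2: Apply extended Euclidean algorithm to find gcd.
We find integers such that 15*x0 + 9*y0 = 3

Step 3: Scale the particular solution.
Multiply by 9/3 = 3:
c = -3, d = 6

Step 4: Verify.
15*(-3) + 9*(6) = 9 = 9 ✓

c = -3, d = 6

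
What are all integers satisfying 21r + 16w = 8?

Step 1: Compute gcd(21, 16) = 1.
Since 1 divides 8, solutions exist.

Step 2: Find a particular solution using extended Euclidean algorithm.
We get r₀ = -24, w₀ = 32.
Check: 21*-24 + 16*32 = 8 = 8 ✓

Step 3: Write the general solution.
r = -24 + (16/1)t = -24 + 16t
w = 32 - (21/1)t = 32 - 21t
for any integer t.

r = -24 + 16t, w = 32 - 21t for integer t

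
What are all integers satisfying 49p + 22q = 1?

Step 1: Compute gcd(49, 22) = 1.
Since 1 divides 1, solutions exist.

Step 2: Find a particular solution using extended Euclidean algorithm.
We get p₀ = 9, q₀ = -20.
Check: 49*9 + 22*-20 = 1 = 1 ✓

Step 3: Write the general solution.
p = 9 + (22/1)t = 9 + 22t
q = -20 - (49/1)t = -20 - 49t
for any integer t.

p = 9 + 22t, q = -20 - 49t for integer t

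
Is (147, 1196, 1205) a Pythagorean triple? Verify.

Compute a² + b² = 147² + 1196² = 21609 + 1430416 = 1452025
Compute c² = 1205² = 1452025
Since 1452025 = 1452025, confirmed.

Yes, it is a Pythagorean triple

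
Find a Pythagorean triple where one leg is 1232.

We need the other leg and hypotenuse such that 1232² + x² = c².
Take x = 1740, c = 2132: 1232² + 1740² = 1517824 + 3027600 = 4545424 = 2132² ✓
Triple: (1740, 1232, 2132)

(1740, 1232, 2132)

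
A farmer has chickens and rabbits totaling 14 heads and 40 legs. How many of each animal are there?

Let c = chickens, r = rabbits.
Heads: c + r = 14
Legs: 2c + 4r = 40
From the first equation, c = 14 - r. Substitute:
2(14 - r) + 4r = 40
28 + 2r = 40
r = (40 - 28)/2 = 6
c = 14 - 6 = 8

Chickens: 8, Rabbits: 6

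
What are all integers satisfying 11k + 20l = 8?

Step 1: Compute gcd(11, 20) = 1.
Since 1 divides 8, solutions exist.

Step 2: Find a particular solution using extended Euclidean algorithm.
We get k₀ = -72, l₀ = 40.
Check: 11*-72 + 20*40 = 8 = 8 ✓

Step 3: Write the general solution.
k = -72 + (20/1)t = -72 + 20t
l = 40 - (11/1)t = 40 - 11t
for any integer t.

k = -72 + 20t, l = 40 - 11t for integer t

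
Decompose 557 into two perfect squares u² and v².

We need to find integers u, v > 0 such that u² + v² = 557.
Trying u = 14: v² = 557 - 14² = 557 - 196 = 361
v = 19
Check: 14² + 19² = 196 + 361 = 557 ✓

557 = 14² + 19²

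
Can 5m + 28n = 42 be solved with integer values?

Step 1: Compute gcd(5, 28).
gcd(5, 28) = 1

Step 2: Check divisibility.
Does 1 divide 42? 42 = 1 x 42, so yes.

By the theorem on linear Diophantine equations, 5m + 28n = 42 has integer solutions if and only if gcd(5, 28) divides 42. Since 1 | 42, solutions exist.

Yes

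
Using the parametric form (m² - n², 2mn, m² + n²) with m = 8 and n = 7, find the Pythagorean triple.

a = m² - n² = 8² - 7² = 64 - 49 = 15
b = 2mn = 2·8·7 = 112
c = m² + n² = 64 + 49 = 113
Verify: 15² + 112² = 225 + 12544 = 12769 = 113² ✓

(15, 112, 113)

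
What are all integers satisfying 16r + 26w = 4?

Step 1: Compute gcd(16, 26) = 2.
Since 2 divides 4, solutions exist.

Step 2: Find a particular solution using extended Euclidean algorithm.
We get r₀ = 10, w₀ = -6.
Check: 16*10 + 26*-6 = 4 = 4 ✓

Step 3: Write the general solution.
r = 10 + (26/2)t = 10 + 13t
w = -6 - (16/2)t = -6 - 8t
for any integer t.

r = 10 + 13t, w = -6 - 8t for integer t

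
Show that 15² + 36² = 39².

Compute a² + b²:
15² + 36² = 225 + 1296 = 1521
Compute c²:
39² = 1521
Since 1521 = 1521, it is a Pythagorean triple.

Yes, it is a Pythagorean triple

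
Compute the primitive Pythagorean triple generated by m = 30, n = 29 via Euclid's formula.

a = m² - n² = 30² - 29² = 900 - 841 = 59
b = 2mn = 2·30·29 = 1740
c = m² + n² = 900 + 841 = 1741
Verify: 59² + 1740² = 3481 + 3027600 = 3031081 = 1741² ✓

(59, 1740, 1741)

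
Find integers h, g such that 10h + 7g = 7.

Step 1: Check solvability.
gcd(10, 7) = 1
Since 1 divides 7, solutions exist.

Step 2: Apply extended Euclidean algorithm to find gcd.
We find integers such that 10*x0 + 7*y0 = 1

Step 3: Scale the particular solution.
Multiply by 7/1 = 7:
h = -14, g = 21

Step 4: Verify.
10*(-14) + 7*(21) = 7 = 7 ✓

h = -14, g = 21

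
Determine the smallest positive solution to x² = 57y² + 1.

We seek the smallest positive integers (x, y) with x² - 57y² = 1, i.e., x² = 57y² + 1.
Try successive y values:
y = 1: x² = 57·1² + 1 = 58, not a perfect square
y = 2: x² = 57·2² + 1 = 229, not a perfect square
y = 3: x² = 57·3² + 1 = 514, not a perfect square
... continuing the search (or via continued fractions) ...
y = 20: x² = 57·20² + 1 = 22801, x = 151 ✓

Verify: 151² - 57·20² = 22801 - 22800 = 1 ✓

x = 151, y = 20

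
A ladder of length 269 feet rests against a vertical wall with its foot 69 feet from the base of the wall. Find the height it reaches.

The ladder, wall, and ground form a right triangle with hypotenuse 269 and one leg 69.
By the Pythagorean theorem: h² = 269² - 69² = 72361 - 4761 = 67600
h = √67600 = 260 feet

260 feet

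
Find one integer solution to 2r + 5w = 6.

Step 1: Check solvability.
gcd(2, 5) = 1
Since 1 divides 6, solutions exist.

Step 2: Apply extended Euclidean algorithm to find gcd.
We find integers such that 2*x0 + 5*y0 = 1

Step 3: Scale the particular solution.
Multiply by 6/1 = 6:
r = -12, w = 6

Step 4: Verify.
2*(-12) + 5*(6) = 6 = 6 ✓

r = -12, w = 6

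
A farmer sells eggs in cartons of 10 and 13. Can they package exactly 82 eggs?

We need non-negative a, b with 10a + 13b = 82.
gcd(10, 13) = 1 divides 82.
Try a = 3: 13b = 82 - 30 = 52, so b = 4.
One way: 3 cartons of 10 and 4 cartons of 13.

Yes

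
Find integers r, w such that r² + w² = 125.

We need to find integers r, w > 0 such that r² + w² = 125.
Trying r = 2: w² = 125 - 2² = 125 - 4 = 121
w = 11
Check: 2² + 11² = 4 + 121 = 125 ✓

125 = 2² + 11²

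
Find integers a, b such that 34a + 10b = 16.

Step 1: Check solvability.
gcd(34, 10) = 2
Since 2 divides 16, solutions exist.

Step 2: Apply extended Euclidean algorithm to find gcd.
We find integers such that 34*x0 + 10*y0 = 2

Step 3: Scale the particular solution.
Multiply by 16/2 = 8:
a = -16, b = 56

Step 4: Verify.
34*(-16) + 10*(56) = 16 = 16 ✓

a = -16, b = 56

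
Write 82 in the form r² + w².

We need to find integers r, w > 0 such that r² + w² = 82.
Trying r = 1: w² = 82 - 1² = 82 - 1 = 81
w = 9
Check: 1² + 9² = 1 + 81 = 82 ✓

82 = 1² + 9²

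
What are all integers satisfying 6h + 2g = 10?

Step 1: Compute gcd(6, 2) = 2.
Since 2 divides 10, solutions exist.

Step 2: Find a particular solution using extended Euclidean algorithm.
We get h₀ = 0, g₀ = 5.
Check: 6*0 + 2*5 = 10 = 10 ✓

Step 3: Write the general solution.
h = 0 + (2/2)t = 0 + 1t
g = 5 - (6/2)t = 5 - 3t
for any integer t.

h = 0 + 1t, g = 5 - 3t for integer t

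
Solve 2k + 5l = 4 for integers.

Step 1: Check solvability.
gcd(2, 5) = 1
Since 1 divides 4, solutions exist.

Step 2: Apply extended Euclidean algorithm to find gcd.
We find integers such that 2*x0 + 5*y0 = 1

Step 3: Scale the particular solution.
Multiply by 4/1 = 4:
k = -8, l = 4

Step 4: Verify.
2*(-8) + 5*(4) = 4 = 4 ✓

k = -8, l = 4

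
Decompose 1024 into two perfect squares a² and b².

No pair of positive integers a, b satisfies a² + b² = 1024.

No solution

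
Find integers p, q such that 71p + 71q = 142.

Step 1: Check solvability.
gcd(71, 71) = 71
Since 71 divides 142, solutions exist.

Step 2: Apply extended Euclidean algorithm to find gcd.
We find integers such that 71*x0 + 71*y0 = 71

Step 3: Scale the particular solution.
Multiply by 142/71 = 2:
p = 0, q = 2

Step 4: Verify.
71*(0) + 71*(2) = 142 = 142 ✓

p = 0, q = 2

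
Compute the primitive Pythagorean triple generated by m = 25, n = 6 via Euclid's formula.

a = m² - n² = 25² - 6² = 625 - 36 = 589
b = 2mn = 2·25·6 = 300
c = m² + n² = 625 + 36 = 661
Verify: 589² + 300² = 346921 + 90000 = 436921 = 661² ✓

(589, 300, 661)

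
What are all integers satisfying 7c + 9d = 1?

Step 1: Compute gcd(7, 9) = 1.
Since 1 divides 1, solutions exist.

Step 2: Find a particular solution using extended Euclidean algorithm.
We get c₀ = 4, d₀ = -3.
Check: 7*4 + 9*-3 = 1 = 1 ✓

Step 3: Write the general solution.
c = 4 + (9/1)t = 4 + 9t
d = -3 - (7/1)t = -3 - 7t
for any integer t.

c = 4 + 9t, d = -3 - 7t for integer t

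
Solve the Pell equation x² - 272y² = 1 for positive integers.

We seek the smallest positive integers (x, y) with x² - 272y² = 1, i.e., x² = 272y² + 1.
Try successive y values:
y = 1: x² = 272·1² + 1 = 273, not a perfect square
y = 2: x² = 272·2² + 1 = 1089, x = 33 ✓

Verify: 33² - 272·2² = 1089 - 1088 = 1 ✓

x = 33, y = 2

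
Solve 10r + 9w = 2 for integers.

Step 1: Check solvability.
gcd(10, 9) = 1
Since 1 divides 2, solutions exist.

Step 2: Apply extended Euclidean algorithm to find gcd.
We find integers such that 10*x0 + 9*y0 = 1

Step 3: Scale the particular solution.
Multiply by 2/1 = 2:
r = 2, w = -2

Step 4: Verify.
10*(2) + 9*(-2) = 2 = 2 ✓

r = 2, w = -2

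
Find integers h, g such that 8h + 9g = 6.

Step 1: Check solvability.
gcd(8, 9) = 1
Since 1 divides 6, solutions exist.

Step 2: Apply extended Euclidean algorithm to find gcd.
We find integers such that 8*x0 + 9*y0 = 1

Step 3: Scale the particular solution.
Multiply by 6/1 = 6:
h = -6, g = 6

Step 4: Verify.
8*(-6) + 9*(6) = 6 = 6 ✓

h = -6, g = 6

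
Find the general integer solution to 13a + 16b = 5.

Step 1: Compute gcd(13, 16) = 1.
Since 1 divides 5, solutions exist.

Step 2: Find a particular solution using extended Euclidean algorithm.
We get a₀ = 25, b₀ = -20.
Check: 13*25 + 16*-20 = 5 = 5 ✓

Step 3: Write the general solution.
a = 25 + (16/1)t = 25 + 16t
b = -20 - (13/1)t = -20 - 13t
for any integer t.

a = 25 + 16t, b = -20 - 13t for integer t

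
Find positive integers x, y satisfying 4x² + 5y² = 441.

Try small values of x and check whether (441 - 4x²)/5 is a perfect square.
x = 3: 4·3² = 36, so 5y² = 441 - 36 = 405, giving y² = 81, y = 9.
Check: 4·3² + 5·9² = 36 + 405 = 441 ✓

x = 3, y = 9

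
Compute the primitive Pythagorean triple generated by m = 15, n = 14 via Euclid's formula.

a = m² - n² = 15² - 14² = 225 - 196 = 29
b = 2mn = 2·15·14 = 420
c = m² + n² = 225 + 196 = 421
Verify: 29² + 420² = 841 + 176400 = 177241 = 421² ✓

(29, 420, 421)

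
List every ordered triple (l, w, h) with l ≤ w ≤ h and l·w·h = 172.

Iterate l from 1 to ⌊172^(1/3)⌋. For each l dividing 172, iterate w ≥ l with w dividing 172/l, and set h = 172/(l·w).
Triples found (4): (1×1×172), (1×2×86), (1×4×43), (2×2×43)

(1×1×172), (1×2×86), (1×4×43), (2×2×43)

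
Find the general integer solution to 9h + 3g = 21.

Step 1: Compute gcd(9, 3) = 3.
Since 3 divides 21, solutions exist.

Step 2: Find a particular solution using extended Euclidean algorithm.
We get h₀ = 0, g₀ = 7.
Check: 9*0 + 3*7 = 21 = 21 ✓

Step 3: Write the general solution.
h = 0 + (3/3)t = 0 + 1t
g = 7 - (9/3)t = 7 - 3t
for any integer t.

h = 0 + 1t, g = 7 - 3t for integer t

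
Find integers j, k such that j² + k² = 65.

We need to find integers j, k > 0 such that j² + k² = 65.
Trying j = 1: k² = 65 - 1² = 65 - 1 = 64
k = 8
Check: 1² + 8² = 1 + 64 = 65 ✓

65 = 1² + 8²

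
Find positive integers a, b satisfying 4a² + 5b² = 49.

Try small values of a and check whether (49 - 4a²)/5 is a perfect square.
a = 1: 4·1² = 4, so 5b² = 49 - 4 = 45, giving b² = 9, b = 3.
Check: 4·1² + 5·3² = 4 + 45 = 49 ✓

a = 1, b = 3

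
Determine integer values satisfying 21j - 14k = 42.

Step 1: Check solvability.
gcd(21, 14) = 7
Since 7 divides 42, solutions exist.

Step 2: Apply extended Euclidean algorithm to find gcd.
We find integers such that 21*x0 + 14*y0 = 7

Step 3: Scale the particular solution.
Multiply by 42/7 = 6:
j = 6, k = 6

Step 4: Verify.
21*(6) - 14*(6) = 42 = 42 ✓

j = 6, k = 6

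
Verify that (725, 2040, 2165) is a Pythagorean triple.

Compute a² + b² = 725² + 2040² = 525625 + 4161600 = 4687225
Compute c² = 2165² = 4687225
Since 4687225 = 4687225, confirmed.

Yes, it is a Pythagorean triple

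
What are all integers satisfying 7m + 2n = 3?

Step 1: Compute gcd(7, 2) = 1.
Since 1 divides 3, solutions exist.

Step 2: Find a particular solution using extended Euclidean algorithm.
We get m₀ = 3, n₀ = -9.
Check: 7*3 + 2*-9 = 3 = 3 ✓

Step 3: Write the general solution.
m = 3 + (2/1)t = 3 + 2t
n = -9 - (7/1)t = -9 - 7t
for any integer t.

m = 3 + 2t, n = -9 - 7t for integer t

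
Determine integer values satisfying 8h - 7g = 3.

Step 1: Check solvability.
gcd(8, 7) = 1
Since 1 divides 3, solutions exist.

Step 2: Apply extended Euclidean algorithm to find gcd.
We find integers such that 8*x0 + 7*y0 = 1

Step 3: Scale the particular solution.
Multiply by 3/1 = 3:
h = 3, g = 3

Step 4: Verify.
8*(3) - 7*(3) = 3 = 3 ✓

h = 3, g = 3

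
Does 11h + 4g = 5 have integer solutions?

Step 1: Compute gcd(11, 4).
gcd(11, 4) = 1

Step 2: Check divisibility.
Does 1 divide 5? 5 = 1 x 5, so yes.

By the theorem on linear Diophantine equations, 11h + 4g = 5 has integer solutions if and only if gcd(11, 4) divides 5. Since 1 | 5, solutions exist.

Yes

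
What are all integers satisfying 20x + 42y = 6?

Step 1: Compute gcd(20, 42) = 2.
Since 2 divides 6, solutions exist.

Step 2: Find a particular solution using extended Euclidean algorithm.
We get x₀ = -6, y₀ = 3.
Check: 20*-6 + 42*3 = 6 = 6 ✓

Step 3: Write the general solution.
x = -6 + (42/2)t = -6 + 21t
y = 3 - (20/2)t = 3 - 10t
for any integer t.

x = -6 + 21t, y = 3 - 10t for integer t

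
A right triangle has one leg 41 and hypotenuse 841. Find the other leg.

b² = c² - a² = 707281 - 1681 = 705600
b = 840

840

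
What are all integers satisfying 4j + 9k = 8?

Step 1: Compute gcd(4, 9) = 1.
Since 1 divides 8, solutions exist.

Step 2: Find a particular solution using extended Euclidean algorithm.
We get j₀ = -16, k₀ = 8.
Check: 4*-16 + 9*8 = 8 = 8 ✓

Step 3: Write the general solution.
j = -16 + (9/1)t = -16 + 9t
k = 8 - (4/1)t = 8 - 4t
for any integer t.

j = -16 + 9t, k = 8 - 4t for integer t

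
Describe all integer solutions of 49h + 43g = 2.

Step 1: Compute gcd(49, 43) = 1.
Since 1 divides 2, solutions exist.

Step 2: Find a particular solution using extended Euclidean algorithm.
We get h₀ = -14, g₀ = 16.
Check: 49*-14 + 43*16 = 2 = 2 ✓

Step 3: Write the general solution.
h = -14 + (43/1)t = -14 + 43t
g = 16 - (49/1)t = 16 - 49t
for any integer t.

h = -14 + 43t, g = 16 - 49t for integer t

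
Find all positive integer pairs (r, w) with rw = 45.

The positive divisors of 45 are: 1, 3, 5, 9, 15, 45.
Each divisor d gives the pair (d, 45/d):
(1, 45), (3, 15), (5, 9), (9, 5), (15, 3), (45, 1)

(1, 45), (3, 15), (5, 9), (9, 5), (15, 3), (45, 1)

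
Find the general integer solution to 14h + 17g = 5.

Step 1: Compute gcd(14, 17) = 1.
Since 1 divides 5, solutions exist.

Step 2: Find a particular solution using extended Euclidean algorithm.
We get h₀ = -30, g₀ = 25.
Check: 14*-30 + 17*25 = 5 = 5 ✓

Step 3: Write the general solution.
h = -30 + (17/1)t = -30 + 17t
g = 25 - (14/1)t = 25 - 14t
for any integer t.

h = -30 + 17t, g = 25 - 14t for integer t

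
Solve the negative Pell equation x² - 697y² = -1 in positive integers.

We need x² = 697y² - 1. Try successive y:
y = 1: x² = 697·1² - 1 = 696, not a perfect square
y = 2: x² = 697·2² - 1 = 2787, not a perfect square
y = 3: x² = 697·3² - 1 = 6272, not a perfect square
...
y = 5: x² = 697·5² - 1 = 17424 = 132² ✓
Check: 132² - 697·5² = 17424 - 17425 = -1 ✓

x = 132, y = 5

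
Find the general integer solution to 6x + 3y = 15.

Step 1: Compute gcd(6, 3) = 3.
Since 3 divides 15, solutions exist.

Step 2: Find a particular solution using extended Euclidean algorithm.
We get x₀ = 0, y₀ = 5.
Check: 6*0 + 3*5 = 15 = 15 ✓

Step 3: Write the general solution.
x = 0 + (3/3)t = 0 + 1t
y = 5 - (6/3)t = 5 - 2t
for any integer t.

x = 0 + 1t, y = 5 - 2t for integer t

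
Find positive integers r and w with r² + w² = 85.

We need to find integers r, w > 0 such that r² + w² = 85.
Trying r = 2: w² = 85 - 2² = 85 - 4 = 81
w = 9
Check: 2² + 9² = 4 + 81 = 85 ✓

85 = 2² + 9²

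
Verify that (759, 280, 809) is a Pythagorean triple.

Compute a² + b² = 759² + 280² = 576081 + 78400 = 654481
Compute c² = 809² = 654481
Since 654481 = 654481, confirmed.

Yes, it is a Pythagorean triple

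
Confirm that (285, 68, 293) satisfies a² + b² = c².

Compute a² + b² = 285² + 68² = 81225 + 4624 = 85849
Compute c² = 293² = 85849
Since 85849 = 85849, confirmed.

Yes, it is a Pythagorean triple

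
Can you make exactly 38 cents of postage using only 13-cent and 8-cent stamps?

We need non-negative x, y with 13x + 8y = 38.
gcd(13, 8) = 1 divides 38, so integer solutions exist, but checking x = 0..2 shows none with y ≥ 0.
So 38 cannot be made with non-negative stamp counts.

No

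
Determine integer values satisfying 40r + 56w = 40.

Step 1: Check solvability.
gcd(40, 56) = 8
Since 8 divides 40, solutions exist.

Step 2: Apply extended Euclidean algorithm to find gcd.
We find integers such that 40*x0 + 56*y0 = 8

Step 3: Scale the particular solution.
Multiply by 40/8 = 5:
r = 15, w = -10

Step 4: Verify.
40*(15) + 56*(-10) = 40 = 40 ✓

r = 15, w = -10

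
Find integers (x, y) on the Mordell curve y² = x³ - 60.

Try small integer x values and check whether x³ - 60 is a perfect square.
x = 4: x³ - 60 = 4³ - 60 = 64 - 60 = 4
Is 4 a perfect square? 2² = 4 ✓
So (x, y) = (4, 2) is a solution.

x = 4, y = 2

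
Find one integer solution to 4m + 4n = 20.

Step 1: Check solvability.
gcd(4, 4) = 4
Since 4 divides 20, solutions exist.

Step 2: Apply extended Euclidean algorithm to find gcd.
We find integers such that 4*x0 + 4*y0 = 4

Step 3: Scale the particular solution.
Multiply by 20/4 = 5:
m = 0, n = 5

Step 4: Verify.
4*(0) + 4*(5) = 20 = 20 ✓

m = 0, n = 5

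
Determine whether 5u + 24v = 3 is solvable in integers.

Step 1: Compute gcd(5, 24).
gcd(5, 24) = 1

Step 2: Check divisibility.
Does 1 divide 3? 3 = 1 x 3, so yes.

By the theorem on linear Diophantine equations, 5u + 24v = 3 has integer solutions if and only if gcd(5, 24) divides 3. Since 1 | 3, solutions exist.

Yes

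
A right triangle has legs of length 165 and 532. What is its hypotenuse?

c² = a² + b² = 165² + 532² = 27225 + 283024 = 310249
c = 557

557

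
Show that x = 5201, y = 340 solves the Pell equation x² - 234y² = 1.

Compute x² = 5201² = 27050401
Compute 234y² = 234·340² = 234·115600 = 27050400
x² - 234y² = 27050401 - 27050400 = 1
Since this equals 1, (5201, 340) is a solution.

Yes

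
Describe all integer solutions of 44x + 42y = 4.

Step 1: Compute gcd(44, 42) = 2.
Since 2 divides 4, solutions exist.

Step 2: Find a particular solution using extended Euclidean algorithm.
We get x₀ = 2, y₀ = -2.
Check: 44*2 + 42*-2 = 4 = 4 ✓

Step 3: Write the general solution.
x = 2 + (42/2)t = 2 + 21t
y = -2 - (44/2)t = -2 - 22t
for any integer t.

x = 2 + 21t, y = -2 - 22t for integer t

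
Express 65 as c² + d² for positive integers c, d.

We need to find integers c, d > 0 such that c² + d² = 65.
Trying c = 1: d² = 65 - 1² = 65 - 1 = 64
d = 8
Check: 1² + 8² = 1 + 64 = 65 ✓

65 = 1² + 8²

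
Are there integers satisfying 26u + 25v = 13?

Step 1: Compute gcd(26, 25).
gcd(26, 25) = 1

Step 2: Check divisibility.
Does 1 divide 13? 13 = 1 x 13, so yes.

By the theorem on linear Diophantine equations, 26u + 25v = 13 has integer solutions if and only if gcd(26, 25) divides 13. Since 1 | 13, solutions exist.

Yes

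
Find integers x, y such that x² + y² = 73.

We need to find integers x, y > 0 such that x² + y² = 73.
Trying x = 3: y² = 73 - 3² = 73 - 9 = 64
y = 8
Check: 3² + 8² = 9 + 64 = 73 ✓

73 = 3² + 8²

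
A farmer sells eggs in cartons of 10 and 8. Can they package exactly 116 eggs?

We need non-negative a, b with 10a + 8b = 116.
gcd(10, 8) = 2 divides 116.
Try a = 2: 8b = 116 - 20 = 96, so b = 12.
One way: 2 cartons of 10 and 12 cartons of 8.

Yes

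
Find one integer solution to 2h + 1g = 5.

Step 1: Check solvability.
gcd(2, 1) = 1
Since 1 divides 5, solutions exist.

Step 2: Apply extended Euclidean algorithm to find gcd.
We find integers such that 2*x0 + 1*y0 = 1

Step 3: Scale the particular solution.
Multiply by 5/1 = 5:
h = 0, g = 5

Step 4: Verify.
2*(0) + 1*(5) = 5 = 5 ✓

h = 0, g = 5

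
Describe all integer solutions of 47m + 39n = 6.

Step 1: Compute gcd(47, 39) = 1.
Since 1 divides 6, solutions exist.

Step 2: Find a particular solution using extended Euclidean algorithm.
We get m₀ = 30, n₀ = -36.
Check: 47*30 + 39*-36 = 6 = 6 ✓

Step 3: Write the general solution.
m = 30 + (39/1)t = 30 + 39t
n = -36 - (47/1)t = -36 - 47t
for any integer t.

m = 30 + 39t, n = -36 - 47t for integer t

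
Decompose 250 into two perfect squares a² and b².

We need to find integers a, b > 0 such that a² + b² = 250.
Trying a = 5: b² = 250 - 5² = 250 - 25 = 225
b = 15
Check: 5² + 15² = 25 + 225 = 250 ✓

250 = 5² + 15²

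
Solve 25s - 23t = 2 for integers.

Step 1: Check solvability.
gcd(25, 23) = 1
Since 1 divides 2, solutions exist.

Step 2: Apply extended Euclidean algorithm to find gcd.
We find integers such that 25*x0 + 23*y0 = 1

Step 3: Scale the particular solution.
Multiply by 2/1 = 2:
s = -22, t = -24

Step 4: Verify.
25*(-22) - 23*(-24) = 2 = 2 ✓

s = -22, t = -24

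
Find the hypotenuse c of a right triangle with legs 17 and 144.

c² = a² + b² = 17² + 144² = 289 + 20736 = 21025
c = 145

145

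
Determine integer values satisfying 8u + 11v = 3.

Step 1: Check solvability.
gcd(8, 11) = 1
Since 1 divides 3, solutions exist.

Step 2: Apply extended Euclidean algorithm to find gcd.
We find integers such that 8*x0 + 11*y0 = 1

Step 3: Scale the particular solution.
Multiply by 3/1 = 3:
u = -12, v = 9

Step 4: Verify.
8*(-12) + 11*(9) = 3 = 3 ✓

u = -12, v = 9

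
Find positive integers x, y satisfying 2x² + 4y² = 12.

Try small values of x and check whether (12 - 2x²)/4 is a perfect square.
x = 2: 2·2² = 8, so 4y² = 12 - 8 = 4, giving y² = 1, y = 1.
Check: 2·2² + 4·1² = 8 + 4 = 12 ✓

x = 2, y = 1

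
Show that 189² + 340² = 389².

Compute a² + b²:
189² + 340² = 35721 + 115600 = 151321
Compute c²:
389² = 151321
Since 151321 = 151321, it is a Pythagorean triple.

Yes, it is a Pythagorean triple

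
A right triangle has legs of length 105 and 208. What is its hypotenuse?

c² = a² + b² = 105² + 208² = 11025 + 43264 = 54289
c = 233

233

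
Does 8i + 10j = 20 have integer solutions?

Step 1: Compute gcd(8, 10).
gcd(8, 10) = 2

Step 2: Check divisibility.
Does 2 divide 20? 20 = 2 x 10, so yes.

By the theorem on linear Diophantine equations, 8i + 10j = 20 has integer solutions if and only if gcd(8, 10) divides 20. Since 2 | 20, solutions exist.

Yes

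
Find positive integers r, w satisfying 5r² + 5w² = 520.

Try small values of r and check whether (520 - 5r²)/5 is a perfect square.
r = 2: 5·2² = 20, so 5w² = 520 - 20 = 500, giving w² = 100, w = 10.
Check: 5·2² + 5·10² = 20 + 500 = 520 ✓

r = 2, w = 10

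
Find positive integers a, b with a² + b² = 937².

We need a² + b² = 937² = 877969.
Trying: 215² + 912² = 46225 + 831744 = 877969 ✓

(215, 912, 937)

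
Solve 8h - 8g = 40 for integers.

Step 1: Check solvability.
gcd(8, 8) = 8
Since 8 divides 40, solutions exist.

Step 2: Apply extended Euclidean algorithm to find gcd.
We find integers such that 8*x0 + 8*y0 = 8

Step 3: Scale the particular solution.
Multiply by 40/8 = 5:
h = 0, g = -5

Step 4: Verify.
8*(0) - 8*(-5) = 40 = 40 ✓

h = 0, g = -5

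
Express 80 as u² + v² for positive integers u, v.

We need to find integers u, v > 0 such that u² + v² = 80.
Trying u = 4: v² = 80 - 4² = 80 - 16 = 64
v = 8
Check: 4² + 8² = 16 + 64 = 80 ✓

80 = 4² + 8²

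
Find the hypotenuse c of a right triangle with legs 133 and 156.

c² = a² + b² = 133² + 156² = 17689 + 24336 = 42025
c = 205

205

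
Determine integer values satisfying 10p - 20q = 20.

Step 1: Check solvability.
gcd(10, 20) = 10
Since 10 divides 20, solutions exist.

Step 2: Apply extended Euclidean algorithm to find gcd.
We find integers such that 10*x0 + 20*y0 = 10

Step 3: Scale the particular solution.
Multiply by 20/10 = 2:
p = 2, q = 0

Step 4: Verify.
10*(2) - 20*(0) = 20 = 20 ✓

p = 2, q = 0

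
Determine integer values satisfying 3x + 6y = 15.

Step 1: Check solvability.
gcd(3, 6) = 3
Since 3 divides 15, solutions exist.

Step 2: Apply extended Euclidean algorithm to find gcd.
We find integers such that 3*x0 + 6*y0 = 3

Step 3: Scale the particular solution.
Multiply by 15/3 = 5:
x = 5, y = 0

Step 4: Verify.
3*(5) + 6*(0) = 15 = 15 ✓

x = 5, y = 0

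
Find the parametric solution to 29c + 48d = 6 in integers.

Step 1: Compute gcd(29, 48) = 1.
Since 1 divides 6, solutions exist.

Step 2: Find a particular solution using extended Euclidean algorithm.
We get c₀ = 30, d₀ = -18.
Check: 29*30 + 48*-18 = 6 = 6 ✓

Step 3: Write the general solution.
c = 30 + (48/1)t = 30 + 48t
d = -18 - (29/1)t = -18 - 29t
for any integer t.

c = 30 + 48t, d = -18 - 29t for integer t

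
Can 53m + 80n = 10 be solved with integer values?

Step 1: Compute gcd(53, 80).
gcd(53, 80) = 1

Step 2: Check divisibility.
Does 1 divide 10? 10 = 1 x 10, so yes.

By the theorem on linear Diophantine equations, 53m + 80n = 10 has integer solutions if and only if gcd(53, 80) divides 10. Since 1 | 10, solutions exist.

Yes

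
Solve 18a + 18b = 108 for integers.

Step 1: Check solvability.
gcd(18, 18) = 18
Since 18 divides 108, solutions exist.

Step 2: Apply extended Euclidean algorithm to find gcd.
We find integers such that 18*x0 + 18*y0 = 18

Step 3: Scale the particular solution.
Multiply by 108/18 = 6:
a = 0, b = 6

Step 4: Verify.
18*(0) + 18*(6) = 108 = 108 ✓

a = 0, b = 6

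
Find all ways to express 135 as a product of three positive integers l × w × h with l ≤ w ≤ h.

Iterate l from 1 to ⌊135^(1/3)⌋. For each l dividing 135, iterate w ≥ l with w dividing 135/l, and set h = 135/(l·w).
Triples found (6): (1×1×135), (1×3×45), (1×5×27), (1×9×15), (3×3×15), (3×5×9)

(1×1×135), (1×3×45), (1×5×27), (1×9×15), (3×3×15), (3×5×9)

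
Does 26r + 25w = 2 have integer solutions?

Step 1: Compute gcd(26, 25).
gcd(26, 25) = 1

Step 2: Check divisibility.
Does 1 divide 2? 2 = 1 x 2, so yes.

By the theorem on linear Diophantine equations, 26r + 25w = 2 has integer solutions if and only if gcd(26, 25) divides 2. Since 1 | 2, solutions exist.

Yes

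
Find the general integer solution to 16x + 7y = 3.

Step 1: Compute gcd(16, 7) = 1.
Since 1 divides 3, solutions exist.

Step 2: Find a particular solution using extended Euclidean algorithm.
We get x₀ = -9, y₀ = 21.
Check: 16*-9 + 7*21 = 3 = 3 ✓

Step 3: Write the general solution.
x = -9 + (7/1)t = -9 + 7t
y = 21 - (16/1)t = 21 - 16t
for any integer t.

x = -9 + 7t, y = 21 - 16t for integer t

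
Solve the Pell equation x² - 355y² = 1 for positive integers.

We seek the smallest positive integers (x, y) with x² - 355y² = 1, i.e., x² = 355y² + 1.
Try successive y values:
y = 1: x² = 355·1² + 1 = 356, not a perfect square
y = 2: x² = 355·2² + 1 = 1421, not a perfect square
y = 3: x² = 355·3² + 1 = 3196, not a perfect square
... continuing the search (or via continued fractions) ...
y = 50676: x² = 355·50676² + 1 = 911660226481, x = 954809 ✓

Verify: 954809² - 355·50676² = 911660226481 - 911660226480 = 1 ✓

x = 954809, y = 50676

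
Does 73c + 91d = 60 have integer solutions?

Step 1: Compute gcd(73, 91).
gcd(73, 91) = 1

Step 2: Check divisibility.
Does 1 divide 60? 60 = 1 x 60, so yes.

By the theorem on linear Diophantine equations, 73c + 91d = 60 has integer solutions if and only if gcd(73, 91) divides 60. Since 1 | 60, solutions exist.

Yes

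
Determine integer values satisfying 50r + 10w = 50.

Step 1: Check solvability.
gcd(50, 10) = 10
Since 10 divides 50, solutions exist.

Step 2: Apply extended Euclidean algorithm to find gcd.
We find integers such that 50*x0 + 10*y0 = 10

Step 3: Scale the particular solution.
Multiply by 50/10 = 5:
r = 0, w = 5

Step 4: Verify.
50*(0) + 10*(5) = 50 = 50 ✓

r = 0, w = 5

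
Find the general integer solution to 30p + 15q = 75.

Step 1: Compute gcd(30, 15) = 15.
Since 15 divides 75, solutions exist.

Step 2: Find a particular solution using extended Euclidean algorithm.
We get p₀ = 0, q₀ = 5.
Check: 30*0 + 15*5 = 75 = 75 ✓

Step 3: Write the general solution.
p = 0 + (15/15)t = 0 + 1t
q = 5 - (30/15)t = 5 - 2t
for any integer t.

p = 0 + 1t, q = 5 - 2t for integer t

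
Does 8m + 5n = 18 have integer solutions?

Step 1: Compute gcd(8, 5).
gcd(8, 5) = 1

Step 2: Check divisibility.
Does 1 divide 18? 18 = 1 x 18, so yes.

By the theorem on linear Diophantine equations, 8m + 5n = 18 has integer solutions if and only if gcd(8, 5) divides 18. Since 1 | 18, solutions exist.

Yes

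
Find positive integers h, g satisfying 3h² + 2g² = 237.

Try small values of h and check whether (237 - 3h²)/2 is a perfect square.
h = 5: 3·5² = 75, so 2g² = 237 - 75 = 162, giving g² = 81, g = 9.
Check: 3·5² + 2·9² = 75 + 162 = 237 ✓

h = 5, g = 9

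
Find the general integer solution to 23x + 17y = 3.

Step 1: Compute gcd(23, 17) = 1.
Since 1 divides 3, solutions exist.

Step 2: Find a particular solution using extended Euclidean algorithm.
We get x₀ = 9, y₀ = -12.
Check: 23*9 + 17*-12 = 3 = 3 ✓

Step 3: Write the general solution.
x = 9 + (17/1)t = 9 + 17t
y = -12 - (23/1)t = -12 - 23t
for any integer t.

x = 9 + 17t, y = -12 - 23t for integer t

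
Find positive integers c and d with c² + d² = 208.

We need to find integers c, d > 0 such that c² + d² = 208.
Trying c = 8: d² = 208 - 8² = 208 - 64 = 144
d = 12
Check: 8² + 12² = 64 + 144 = 208 ✓

208 = 8² + 12²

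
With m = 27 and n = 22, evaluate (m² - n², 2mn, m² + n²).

a = m² - n² = 729 - 484 = 245
b = 2mn = 2·27·22 = 1188
c = m² + n² = 729 + 484 = 1213
Verify: 245² + 1188² = 60025 + 1411344 = 1471369 = 1213² ✓

(245, 1188, 1213)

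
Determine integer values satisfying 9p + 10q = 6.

Step 1: Check solvability.
gcd(9, 10) = 1
Since 1 divides 6, solutions exist.

Step 2: Apply extended Euclidean algorithm to find gcd.
We find integers such that 9*x0 + 10*y0 = 1

Step 3: Scale the particular solution.
Multiply by 6/1 = 6:
p = -6, q = 6

Step 4: Verify.
9*(-6) + 10*(6) = 6 = 6 ✓

p = -6, q = 6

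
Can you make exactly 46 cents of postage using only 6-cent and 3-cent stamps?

We need non-negative x, y with 6x + 3y = 46.
gcd(6, 3) = 3, and 3 does not divide 46.
No integer solutions exist, so certainly no non-negative ones.

No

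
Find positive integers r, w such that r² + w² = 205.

Search for r with 205 - r² a perfect square.
r = 3: 205 - 3² = 205 - 9 = 196 = 14² ✓
So r = 3, w = 14.

r = 3, w = 14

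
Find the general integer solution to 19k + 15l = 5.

Step 1: Compute gcd(19, 15) = 1.
Since 1 divides 5, solutions exist.

Step 2: Find a particular solution using extended Euclidean algorithm.
We get k₀ = 20, l₀ = -25.
Check: 19*20 + 15*-25 = 5 = 5 ✓

Step 3: Write the general solution.
k = 20 + (15/1)t = 20 + 15t
l = -25 - (19/1)t = -25 - 19t
for any integer t.

k = 20 + 15t, l = -25 - 19t for integer t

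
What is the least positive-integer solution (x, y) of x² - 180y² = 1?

We seek the smallest positive integers (x, y) with x² - 180y² = 1, i.e., x² = 180y² + 1.
Try successive y values:
y = 1: x² = 180·1² + 1 = 181, not a perfect square
y = 2: x² = 180·2² + 1 = 721, not a perfect square
y = 3: x² = 180·3² + 1 = 1621, not a perfect square
... continuing the search (or via continued fractions) ...
y = 12: x² = 180·12² + 1 = 25921, x = 161 ✓

Verify: 161² - 180·12² = 25921 - 25920 = 1 ✓

x = 161, y = 12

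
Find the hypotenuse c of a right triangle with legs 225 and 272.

c² = a² + b² = 225² + 272² = 50625 + 73984 = 124609
c = 353

353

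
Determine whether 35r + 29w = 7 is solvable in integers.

Step 1: Compute gcd(35, 29).
gcd(35, 29) = 1

Step 2: Check divisibility.
Does 1 divide 7? 7 = 1 x 7, so yes.

By the theorem on linear Diophantine equations, 35r + 29w = 7 has integer solutions if and only if gcd(35, 29) divides 7. Since 1 | 7, solutions exist.

Yes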